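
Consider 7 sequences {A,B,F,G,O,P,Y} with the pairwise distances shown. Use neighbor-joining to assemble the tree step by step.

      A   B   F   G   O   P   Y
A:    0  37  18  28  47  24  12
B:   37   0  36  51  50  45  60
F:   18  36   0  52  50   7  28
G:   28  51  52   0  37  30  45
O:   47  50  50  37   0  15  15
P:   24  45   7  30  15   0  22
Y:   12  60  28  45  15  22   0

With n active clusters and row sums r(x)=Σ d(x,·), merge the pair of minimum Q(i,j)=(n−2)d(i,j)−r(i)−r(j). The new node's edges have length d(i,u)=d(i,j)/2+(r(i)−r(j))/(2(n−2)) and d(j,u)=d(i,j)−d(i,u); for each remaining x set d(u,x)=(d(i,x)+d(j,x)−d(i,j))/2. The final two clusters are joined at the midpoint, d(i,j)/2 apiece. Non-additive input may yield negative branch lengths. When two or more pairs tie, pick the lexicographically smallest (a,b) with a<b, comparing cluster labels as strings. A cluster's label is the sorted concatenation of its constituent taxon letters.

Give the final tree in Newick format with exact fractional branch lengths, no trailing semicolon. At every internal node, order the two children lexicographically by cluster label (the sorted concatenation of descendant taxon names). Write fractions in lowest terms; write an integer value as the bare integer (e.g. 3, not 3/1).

(((A:105/16,G:343/16):11/16,B:469/16):65/32,((F:111/16,P:1/16):169/24,(O:107/10,Y:43/10):257/24):65/32)

iteration 1: select O,Y (d=15, Q=-321); attach at lengths (107/10, 43/10); label the merged cluster OY
  updated: d(A,OY)=22, d(B,OY)=95/2, d(F,OY)=63/2, d(G,OY)=67/2, d(OY,P)=11
iteration 2: select F,P (d=7, Q=-467/2); attach at lengths (111/16, 1/16); label the merged cluster FP
  updated: d(A,FP)=35/2, d(B,FP)=37, d(FP,G)=75/2, d(FP,OY)=71/4
iteration 3: select FP,OY (d=71/4, Q=-709/4); attach at lengths (169/24, 257/24); label the merged cluster FOPY
  updated: d(A,FOPY)=87/8, d(B,FOPY)=267/8, d(FOPY,G)=213/8
iteration 4: select A,G (d=28, Q=-251/2); attach at lengths (105/16, 343/16); label the merged cluster AG
  updated: d(AG,B)=30, d(AG,FOPY)=19/4
iteration 5: select AG,B (d=30, Q=-545/8); attach at lengths (11/16, 469/16); label the merged cluster ABG
  updated: d(ABG,FOPY)=65/16
iteration 6: select ABG,FOPY (d=65/16); attach at lengths (65/32, 65/32); label the merged cluster ABFGOPY
final tree: (((A:105/16,G:343/16):11/16,B:469/16):65/32,((F:111/16,P:1/16):169/24,(O:107/10,Y:43/10):257/24):65/32)
total length: 1629/16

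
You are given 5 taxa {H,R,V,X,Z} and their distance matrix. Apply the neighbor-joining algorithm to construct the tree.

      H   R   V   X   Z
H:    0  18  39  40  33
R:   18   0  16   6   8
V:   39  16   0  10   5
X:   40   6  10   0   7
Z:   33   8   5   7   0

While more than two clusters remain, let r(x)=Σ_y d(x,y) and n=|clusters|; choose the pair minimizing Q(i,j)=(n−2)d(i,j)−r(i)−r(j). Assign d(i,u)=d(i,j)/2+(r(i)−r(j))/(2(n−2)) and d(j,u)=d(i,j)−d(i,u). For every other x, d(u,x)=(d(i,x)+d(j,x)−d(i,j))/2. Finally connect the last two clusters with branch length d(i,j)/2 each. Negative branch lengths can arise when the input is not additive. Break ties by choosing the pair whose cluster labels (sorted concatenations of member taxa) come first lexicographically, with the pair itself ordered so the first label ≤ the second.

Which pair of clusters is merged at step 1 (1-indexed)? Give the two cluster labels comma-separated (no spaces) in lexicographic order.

H,R

1. join H+R (d=18, Q=-124) ⇒ HR; edges |H|=68/3, |R|=-14/3
  updated: d(HR,V)=37/2, d(HR,X)=14, d(HR,Z)=23/2
2. join HR+X (d=14, Q=-47) ⇒ HRX; edges |HR|=41/4, |X|=15/4
  updated: d(HRX,V)=29/4, d(HRX,Z)=9/4
3. join HRX+V (d=29/4, Q=-29/2) ⇒ HRVX; edges |HRX|=9/4, |V|=5
  updated: d(HRVX,Z)=0
4. join HRVX+Z (d=0) ⇒ HRVXZ; edges |HRVX|=0, |Z|=0
final tree: ((((H:68/3,R:-14/3):41/4,X:15/4):9/4,V:5):0,Z:0)
total length: 157/4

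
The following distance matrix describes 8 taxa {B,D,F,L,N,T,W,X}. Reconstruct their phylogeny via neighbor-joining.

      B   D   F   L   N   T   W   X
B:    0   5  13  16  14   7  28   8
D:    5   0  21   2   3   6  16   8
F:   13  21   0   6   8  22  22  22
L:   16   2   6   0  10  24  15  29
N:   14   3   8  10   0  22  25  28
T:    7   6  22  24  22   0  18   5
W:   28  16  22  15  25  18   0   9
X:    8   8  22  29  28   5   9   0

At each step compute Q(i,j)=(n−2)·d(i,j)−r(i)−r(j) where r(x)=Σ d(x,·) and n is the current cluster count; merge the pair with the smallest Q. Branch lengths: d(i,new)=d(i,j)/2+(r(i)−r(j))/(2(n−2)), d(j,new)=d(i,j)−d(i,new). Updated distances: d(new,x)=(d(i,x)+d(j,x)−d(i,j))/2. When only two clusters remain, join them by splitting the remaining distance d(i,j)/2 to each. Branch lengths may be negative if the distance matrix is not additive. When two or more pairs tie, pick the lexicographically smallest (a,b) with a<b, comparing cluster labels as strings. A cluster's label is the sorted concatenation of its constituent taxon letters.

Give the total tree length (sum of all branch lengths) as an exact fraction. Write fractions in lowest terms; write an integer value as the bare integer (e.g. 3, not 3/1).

1297/32

1. join W+X (d=9, Q=-188) ⇒ WX; edges |W|=13/2, |X|=5/2
  updated: d(B,WX)=27/2, d(D,WX)=15/2, d(F,WX)=35/2, d(L,WX)=35/2, d(N,WX)=22, d(T,WX)=7
2. join T+WX (d=7, Q=-138) ⇒ TWX; edges |T|=19/5, |WX|=16/5
  updated: d(B,TWX)=27/4, d(D,TWX)=13/4, d(F,TWX)=65/4, d(L,TWX)=69/4, d(N,TWX)=37/2
3. join F+L (d=6, Q=-183/2) ⇒ FL; edges |F|=37/8, |L|=11/8
  updated: d(B,FL)=23/2, d(D,FL)=17/2, d(FL,N)=6, d(FL,TWX)=55/4
4. join FL+N (d=6, Q=-253/4) ⇒ FLN; edges |FL|=65/24, |N|=79/24
  updated: d(B,FLN)=39/4, d(D,FLN)=11/4, d(FLN,TWX)=105/8
5. join B+TWX (d=27/4, Q=-249/8) ⇒ BTWX; edges |B|=95/32, |TWX|=121/32
  updated: d(BTWX,D)=3/4, d(BTWX,FLN)=129/16
6. join BTWX+D (d=3/4, Q=-185/16) ⇒ BDTWX; edges |BTWX|=97/32, |D|=-73/32
  updated: d(BDTWX,FLN)=161/32
7. join BDTWX+FLN (d=161/32) ⇒ BDFLNTWX; edges |BDTWX|=161/64, |FLN|=161/64
final tree: (((B:95/32,(T:19/5,(W:13/2,X:5/2):16/5):121/32):97/32,D:-73/32):161/64,((F:37/8,L:11/8):65/24,N:79/24):161/64)
total length: 1297/32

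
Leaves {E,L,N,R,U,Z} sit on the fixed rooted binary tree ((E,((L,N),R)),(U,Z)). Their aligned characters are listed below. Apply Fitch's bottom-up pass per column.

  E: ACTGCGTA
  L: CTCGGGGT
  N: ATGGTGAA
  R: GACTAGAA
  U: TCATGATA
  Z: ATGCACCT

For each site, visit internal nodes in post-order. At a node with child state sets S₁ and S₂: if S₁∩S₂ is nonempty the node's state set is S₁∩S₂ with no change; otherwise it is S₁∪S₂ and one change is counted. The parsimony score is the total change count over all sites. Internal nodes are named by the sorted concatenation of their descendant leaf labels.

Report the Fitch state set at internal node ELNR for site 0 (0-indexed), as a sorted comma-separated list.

A

[col 0] LN: children L:{C}, N:{A} ∪→ {A,C}; cost 1
[col 0] LNR: children LN:{A,C}, R:{G} ∪→ {A,C,G}; cost 1
[col 0] ELNR: children E:{A}, LNR:{A,C,G} ∩→ {A}; cost 0
[col 0] UZ: children U:{T}, Z:{A} ∪→ {A,T}; cost 1
[col 0] ELNRUZ: children ELNR:{A}, UZ:{A,T} ∩→ {A}; cost 0
[col 1] LN: children L:{T}, N:{T} ∩→ {T}; cost 0
[col 1] LNR: children LN:{T}, R:{A} ∪→ {A,T}; cost 1
[col 1] ELNR: children E:{C}, LNR:{A,T} ∪→ {A,C,T}; cost 1
[col 1] UZ: children U:{C}, Z:{T} ∪→ {C,T}; cost 1
[col 1] ELNRUZ: children ELNR:{A,C,T}, UZ:{C,T} ∩→ {C,T}; cost 0
[col 2] LN: children L:{C}, N:{G} ∪→ {C,G}; cost 1
[col 2] LNR: children LN:{C,G}, R:{C} ∩→ {C}; cost 0
[col 2] ELNR: children E:{T}, LNR:{C} ∪→ {C,T}; cost 1
[col 2] UZ: children U:{A}, Z:{G} ∪→ {A,G}; cost 1
[col 2] ELNRUZ: children ELNR:{C,T}, UZ:{A,G} ∪→ {A,C,G,T}; cost 1
[col 3] LN: children L:{G}, N:{G} ∩→ {G}; cost 0
[col 3] LNR: children LN:{G}, R:{T} ∪→ {G,T}; cost 1
[col 3] ELNR: children E:{G}, LNR:{G,T} ∩→ {G}; cost 0
[col 3] UZ: children U:{T}, Z:{C} ∪→ {C,T}; cost 1
[col 3] ELNRUZ: children ELNR:{G}, UZ:{C,T} ∪→ {C,G,T}; cost 1
[col 4] LN: children L:{G}, N:{T} ∪→ {G,T}; cost 1
[col 4] LNR: children LN:{G,T}, R:{A} ∪→ {A,G,T}; cost 1
[col 4] ELNR: children E:{C}, LNR:{A,G,T} ∪→ {A,C,G,T}; cost 1
[col 4] UZ: children U:{G}, Z:{A} ∪→ {A,G}; cost 1
[col 4] ELNRUZ: children ELNR:{A,C,G,T}, UZ:{A,G} ∩→ {A,G}; cost 0
[col 5] LN: children L:{G}, N:{G} ∩→ {G}; cost 0
[col 5] LNR: children LN:{G}, R:{G} ∩→ {G}; cost 0
[col 5] ELNR: children E:{G}, LNR:{G} ∩→ {G}; cost 0
[col 5] UZ: children U:{A}, Z:{C} ∪→ {A,C}; cost 1
[col 5] ELNRUZ: children ELNR:{G}, UZ:{A,C} ∪→ {A,C,G}; cost 1
[col 6] LN: children L:{G}, N:{A} ∪→ {A,G}; cost 1
[col 6] LNR: children LN:{A,G}, R:{A} ∩→ {A}; cost 0
[col 6] ELNR: children E:{T}, LNR:{A} ∪→ {A,T}; cost 1
[col 6] UZ: children U:{T}, Z:{C} ∪→ {C,T}; cost 1
[col 6] ELNRUZ: children ELNR:{A,T}, UZ:{C,T} ∩→ {T}; cost 0
[col 7] LN: children L:{T}, N:{A} ∪→ {A,T}; cost 1
[col 7] LNR: children LN:{A,T}, R:{A} ∩→ {A}; cost 0
[col 7] ELNR: children E:{A}, LNR:{A} ∩→ {A}; cost 0
[col 7] UZ: children U:{A}, Z:{T} ∪→ {A,T}; cost 1
[col 7] ELNRUZ: children ELNR:{A}, UZ:{A,T} ∩→ {A}; cost 0
per-site changes: [3, 3, 4, 3, 4, 2, 3, 2]; total = 24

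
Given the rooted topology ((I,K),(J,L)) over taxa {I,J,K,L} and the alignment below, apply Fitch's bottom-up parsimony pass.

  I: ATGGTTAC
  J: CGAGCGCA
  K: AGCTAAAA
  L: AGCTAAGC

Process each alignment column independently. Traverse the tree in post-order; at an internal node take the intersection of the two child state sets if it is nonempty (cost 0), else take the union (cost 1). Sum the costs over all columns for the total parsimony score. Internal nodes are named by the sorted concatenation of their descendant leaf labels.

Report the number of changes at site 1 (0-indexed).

1

site 0, node IK: I={A} ∩ K={A} → {A} (+0)
site 0, node JL: J={C} ∪ L={A} → {A,C} (+1)
site 0, node IJKL: IK={A} ∩ JL={A,C} → {A} (+0)
site 1, node IK: I={T} ∪ K={G} → {G,T} (+1)
site 1, node JL: J={G} ∩ L={G} → {G} (+0)
site 1, node IJKL: IK={G,T} ∩ JL={G} → {G} (+0)
site 2, node IK: I={G} ∪ K={C} → {C,G} (+1)
site 2, node JL: J={A} ∪ L={C} → {A,C} (+1)
site 2, node IJKL: IK={C,G} ∩ JL={A,C} → {C} (+0)
site 3, node IK: I={G} ∪ K={T} → {G,T} (+1)
site 3, node JL: J={G} ∪ L={T} → {G,T} (+1)
site 3, node IJKL: IK={G,T} ∩ JL={G,T} → {G,T} (+0)
site 4, node IK: I={T} ∪ K={A} → {A,T} (+1)
site 4, node JL: J={C} ∪ L={A} → {A,C} (+1)
site 4, node IJKL: IK={A,T} ∩ JL={A,C} → {A} (+0)
site 5, node IK: I={T} ∪ K={A} → {A,T} (+1)
site 5, node JL: J={G} ∪ L={A} → {A,G} (+1)
site 5, node IJKL: IK={A,T} ∩ JL={A,G} → {A} (+0)
site 6, node IK: I={A} ∩ K={A} → {A} (+0)
site 6, node JL: J={C} ∪ L={G} → {C,G} (+1)
site 6, node IJKL: IK={A} ∪ JL={C,G} → {A,C,G} (+1)
site 7, node IK: I={C} ∪ K={A} → {A,C} (+1)
site 7, node JL: J={A} ∪ L={C} → {A,C} (+1)
site 7, node IJKL: IK={A,C} ∩ JL={A,C} → {A,C} (+0)
per-site changes: [1, 1, 2, 2, 2, 2, 2, 2]; total = 14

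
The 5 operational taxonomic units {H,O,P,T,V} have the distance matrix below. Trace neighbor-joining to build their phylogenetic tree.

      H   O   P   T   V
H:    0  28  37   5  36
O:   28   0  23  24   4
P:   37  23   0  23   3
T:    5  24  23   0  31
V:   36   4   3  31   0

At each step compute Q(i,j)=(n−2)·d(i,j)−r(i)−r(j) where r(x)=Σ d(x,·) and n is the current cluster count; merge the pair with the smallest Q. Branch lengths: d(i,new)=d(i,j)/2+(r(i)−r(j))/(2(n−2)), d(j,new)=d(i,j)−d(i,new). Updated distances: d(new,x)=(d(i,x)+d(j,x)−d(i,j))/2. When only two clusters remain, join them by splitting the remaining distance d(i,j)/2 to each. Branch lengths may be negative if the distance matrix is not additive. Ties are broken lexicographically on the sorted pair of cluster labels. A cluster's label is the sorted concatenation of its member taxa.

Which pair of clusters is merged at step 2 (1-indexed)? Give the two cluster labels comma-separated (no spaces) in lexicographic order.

HT,O

iteration 1: select H,T (d=5, Q=-174); attach at lengths (19/3, -4/3); label the merged cluster HT
  updated: d(HT,O)=47/2, d(HT,P)=55/2, d(HT,V)=31
iteration 2: select HT,O (d=47/2, Q=-171/2); attach at lengths (157/8, 31/8); label the merged cluster HOT
  updated: d(HOT,P)=27/2, d(HOT,V)=23/4
iteration 3: select HOT,P (d=27/2, Q=-89/4); attach at lengths (65/8, 43/8); label the merged cluster HOPT
  updated: d(HOPT,V)=-19/8
iteration 4: select HOPT,V (d=-19/8); attach at lengths (-19/16, -19/16); label the merged cluster HOPTV
final tree: ((((H:19/3,T:-4/3):157/8,O:31/8):65/8,P:43/8):-19/16,V:-19/16)
total length: 317/8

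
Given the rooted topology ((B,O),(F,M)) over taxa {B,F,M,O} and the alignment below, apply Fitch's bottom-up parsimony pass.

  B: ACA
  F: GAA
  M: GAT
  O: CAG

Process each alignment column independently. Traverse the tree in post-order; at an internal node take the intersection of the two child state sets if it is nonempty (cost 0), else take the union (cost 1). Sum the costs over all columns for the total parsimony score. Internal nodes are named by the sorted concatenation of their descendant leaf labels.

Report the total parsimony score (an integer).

[col 0] BO: children B:{A}, O:{C} ∪→ {A,C}; cost 1
[col 0] FM: children F:{G}, M:{G} ∩→ {G}; cost 0
[col 0] BFMO: children BO:{A,C}, FM:{G} ∪→ {A,C,G}; cost 1
[col 1] BO: children B:{C}, O:{A} ∪→ {A,C}; cost 1
[col 1] FM: children F:{A}, M:{A} ∩→ {A}; cost 0
[col 1] BFMO: children BO:{A,C}, FM:{A} ∩→ {A}; cost 0
[col 2] BO: children B:{A}, O:{G} ∪→ {A,G}; cost 1
[col 2] FM: children F:{A}, M:{T} ∪→ {A,T}; cost 1
[col 2] BFMO: children BO:{A,G}, FM:{A,T} ∩→ {A}; cost 0
per-site changes: [2, 1, 2]; total = 5

5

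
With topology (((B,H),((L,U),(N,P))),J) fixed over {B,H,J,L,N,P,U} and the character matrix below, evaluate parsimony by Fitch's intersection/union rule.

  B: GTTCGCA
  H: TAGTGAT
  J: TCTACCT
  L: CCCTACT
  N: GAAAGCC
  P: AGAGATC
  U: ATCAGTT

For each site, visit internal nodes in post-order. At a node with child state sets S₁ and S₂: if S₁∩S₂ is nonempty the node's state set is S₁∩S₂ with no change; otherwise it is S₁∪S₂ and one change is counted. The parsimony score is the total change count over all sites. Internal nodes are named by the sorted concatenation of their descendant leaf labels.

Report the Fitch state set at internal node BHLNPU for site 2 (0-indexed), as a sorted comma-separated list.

[col 0] BH: children B:{G}, H:{T} ∪→ {G,T}; cost 1
[col 0] LU: children L:{C}, U:{A} ∪→ {A,C}; cost 1
[col 0] NP: children N:{G}, P:{A} ∪→ {A,G}; cost 1
[col 0] LNPU: children LU:{A,C}, NP:{A,G} ∩→ {A}; cost 0
[col 0] BHLNPU: children BH:{G,T}, LNPU:{A} ∪→ {A,G,T}; cost 1
[col 0] BHJLNPU: children BHLNPU:{A,G,T}, J:{T} ∩→ {T}; cost 0
[col 1] BH: children B:{T}, H:{A} ∪→ {A,T}; cost 1
[col 1] LU: children L:{C}, U:{T} ∪→ {C,T}; cost 1
[col 1] NP: children N:{A}, P:{G} ∪→ {A,G}; cost 1
[col 1] LNPU: children LU:{C,T}, NP:{A,G} ∪→ {A,C,G,T}; cost 1
[col 1] BHLNPU: children BH:{A,T}, LNPU:{A,C,G,T} ∩→ {A,T}; cost 0
[col 1] BHJLNPU: children BHLNPU:{A,T}, J:{C} ∪→ {A,C,T}; cost 1
[col 2] BH: children B:{T}, H:{G} ∪→ {G,T}; cost 1
[col 2] LU: children L:{C}, U:{C} ∩→ {C}; cost 0
[col 2] NP: children N:{A}, P:{A} ∩→ {A}; cost 0
[col 2] LNPU: children LU:{C}, NP:{A} ∪→ {A,C}; cost 1
[col 2] BHLNPU: children BH:{G,T}, LNPU:{A,C} ∪→ {A,C,G,T}; cost 1
[col 2] BHJLNPU: children BHLNPU:{A,C,G,T}, J:{T} ∩→ {T}; cost 0
[col 3] BH: children B:{C}, H:{T} ∪→ {C,T}; cost 1
[col 3] LU: children L:{T}, U:{A} ∪→ {A,T}; cost 1
[col 3] NP: children N:{A}, P:{G} ∪→ {A,G}; cost 1
[col 3] LNPU: children LU:{A,T}, NP:{A,G} ∩→ {A}; cost 0
[col 3] BHLNPU: children BH:{C,T}, LNPU:{A} ∪→ {A,C,T}; cost 1
[col 3] BHJLNPU: children BHLNPU:{A,C,T}, J:{A} ∩→ {A}; cost 0
[col 4] BH: children B:{G}, H:{G} ∩→ {G}; cost 0
[col 4] LU: children L:{A}, U:{G} ∪→ {A,G}; cost 1
[col 4] NP: children N:{G}, P:{A} ∪→ {A,G}; cost 1
[col 4] LNPU: children LU:{A,G}, NP:{A,G} ∩→ {A,G}; cost 0
[col 4] BHLNPU: children BH:{G}, LNPU:{A,G} ∩→ {G}; cost 0
[col 4] BHJLNPU: children BHLNPU:{G}, J:{C} ∪→ {C,G}; cost 1
[col 5] BH: children B:{C}, H:{A} ∪→ {A,C}; cost 1
[col 5] LU: children L:{C}, U:{T} ∪→ {C,T}; cost 1
[col 5] NP: children N:{C}, P:{T} ∪→ {C,T}; cost 1
[col 5] LNPU: children LU:{C,T}, NP:{C,T} ∩→ {C,T}; cost 0
[col 5] BHLNPU: children BH:{A,C}, LNPU:{C,T} ∩→ {C}; cost 0
[col 5] BHJLNPU: children BHLNPU:{C}, J:{C} ∩→ {C}; cost 0
[col 6] BH: children B:{A}, H:{T} ∪→ {A,T}; cost 1
[col 6] LU: children L:{T}, U:{T} ∩→ {T}; cost 0
[col 6] NP: children N:{C}, P:{C} ∩→ {C}; cost 0
[col 6] LNPU: children LU:{T}, NP:{C} ∪→ {C,T}; cost 1
[col 6] BHLNPU: children BH:{A,T}, LNPU:{C,T} ∩→ {T}; cost 0
[col 6] BHJLNPU: children BHLNPU:{T}, J:{T} ∩→ {T}; cost 0
per-site changes: [4, 5, 3, 4, 3, 3, 2]; total = 24

A,C,G,T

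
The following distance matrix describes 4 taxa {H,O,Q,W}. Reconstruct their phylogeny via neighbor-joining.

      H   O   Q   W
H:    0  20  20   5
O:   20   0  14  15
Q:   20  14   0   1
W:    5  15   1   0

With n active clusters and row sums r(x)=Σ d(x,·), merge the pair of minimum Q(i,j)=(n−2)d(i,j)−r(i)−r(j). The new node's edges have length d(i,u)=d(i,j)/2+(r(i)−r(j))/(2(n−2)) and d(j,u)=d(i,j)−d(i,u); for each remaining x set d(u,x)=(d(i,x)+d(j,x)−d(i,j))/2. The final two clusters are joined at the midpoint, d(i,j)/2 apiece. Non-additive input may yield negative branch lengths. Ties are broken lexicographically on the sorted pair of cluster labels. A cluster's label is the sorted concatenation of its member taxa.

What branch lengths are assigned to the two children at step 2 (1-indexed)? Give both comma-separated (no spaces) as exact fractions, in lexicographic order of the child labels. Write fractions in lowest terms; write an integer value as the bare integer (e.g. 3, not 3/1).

9/2,21/2

iteration 1: select H,W (d=5, Q=-56); attach at lengths (17/2, -7/2); label the merged cluster HW
  updated: d(HW,O)=15, d(HW,Q)=8
iteration 2: select HW,O (d=15, Q=-37); attach at lengths (9/2, 21/2); label the merged cluster HOW
  updated: d(HOW,Q)=7/2
iteration 3: select HOW,Q (d=7/2); attach at lengths (7/4, 7/4); label the merged cluster HOQW
final tree: (((H:17/2,W:-7/2):9/2,O:21/2):7/4,Q:7/4)
total length: 47/2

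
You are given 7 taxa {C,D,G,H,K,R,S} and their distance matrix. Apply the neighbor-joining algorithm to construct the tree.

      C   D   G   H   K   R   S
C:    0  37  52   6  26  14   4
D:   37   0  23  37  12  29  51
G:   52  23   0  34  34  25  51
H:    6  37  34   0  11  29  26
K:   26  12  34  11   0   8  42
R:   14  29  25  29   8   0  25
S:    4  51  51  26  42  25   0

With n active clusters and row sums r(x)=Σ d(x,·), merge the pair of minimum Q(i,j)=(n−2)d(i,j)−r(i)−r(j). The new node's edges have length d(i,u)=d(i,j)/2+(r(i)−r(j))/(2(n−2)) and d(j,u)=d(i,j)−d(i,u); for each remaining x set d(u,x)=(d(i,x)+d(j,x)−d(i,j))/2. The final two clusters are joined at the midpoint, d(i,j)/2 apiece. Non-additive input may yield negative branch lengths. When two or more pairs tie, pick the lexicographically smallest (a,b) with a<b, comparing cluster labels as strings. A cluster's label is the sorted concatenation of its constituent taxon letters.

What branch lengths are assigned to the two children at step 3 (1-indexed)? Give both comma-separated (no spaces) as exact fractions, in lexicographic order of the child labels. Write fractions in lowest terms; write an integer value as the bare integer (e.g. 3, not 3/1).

step 1: merge (C,S) at d=4, Q=-318; branch lengths C→-4, S→8; new cluster CS
  updated: d(CS,D)=42, d(CS,G)=99/2, d(CS,H)=14, d(CS,K)=32, d(CS,R)=35/2
step 2: merge (CS,H) at d=14, Q=-224; branch lengths CS→43/4, H→13/4; new cluster CHS
  updated: d(CHS,D)=65/2, d(CHS,G)=139/4, d(CHS,K)=29/2, d(CHS,R)=65/4
step 3: merge (D,G) at d=23, Q=-577/4; branch lengths D→65/8, G→119/8; new cluster DG
  updated: d(CHS,DG)=177/8, d(DG,K)=23/2, d(DG,R)=31/2
step 4: merge (CHS,R) at d=65/4, Q=-481/8; branch lengths CHS→365/32, R→155/32; new cluster CHRS
  updated: d(CHRS,DG)=171/16, d(CHRS,K)=25/8
step 5: merge (CHRS,DG) at d=171/16, Q=-405/16; branch lengths CHRS→37/32, DG→305/32; new cluster CDGHRS
  updated: d(CDGHRS,K)=63/32
step 6: merge (CDGHRS,K) at d=63/32; branch lengths CDGHRS→63/64, K→63/64; new cluster CDGHKRS
final tree: (((((C:-4,S:8):43/4,H:13/4):365/32,R:155/32):37/32,(D:65/8,G:119/8):305/32):63/64,K:63/64)
total length: 2237/32

65/8,119/8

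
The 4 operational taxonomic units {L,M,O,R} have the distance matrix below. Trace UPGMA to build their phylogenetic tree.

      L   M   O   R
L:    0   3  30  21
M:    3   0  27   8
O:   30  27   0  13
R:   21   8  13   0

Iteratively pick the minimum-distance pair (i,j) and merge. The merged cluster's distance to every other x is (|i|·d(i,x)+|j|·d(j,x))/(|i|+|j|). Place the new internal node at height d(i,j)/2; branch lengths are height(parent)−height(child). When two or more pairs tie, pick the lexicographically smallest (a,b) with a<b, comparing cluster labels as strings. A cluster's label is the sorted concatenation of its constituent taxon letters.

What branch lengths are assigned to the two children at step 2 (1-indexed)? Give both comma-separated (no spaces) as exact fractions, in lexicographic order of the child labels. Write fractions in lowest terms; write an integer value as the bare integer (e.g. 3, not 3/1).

13/2,13/2

step 1: merge (L,M) at d=3; branch lengths L→3/2, M→3/2; new cluster LM
  updated: d(LM,O)=57/2, d(LM,R)=29/2
step 2: merge (O,R) at d=13; branch lengths O→13/2, R→13/2; new cluster OR
  updated: d(LM,OR)=43/2
step 3: merge (LM,OR) at d=43/2; branch lengths LM→37/4, OR→17/4; new cluster LMOR
final tree: ((L:3/2,M:3/2):37/4,(O:13/2,R:13/2):17/4)
total length: 59/2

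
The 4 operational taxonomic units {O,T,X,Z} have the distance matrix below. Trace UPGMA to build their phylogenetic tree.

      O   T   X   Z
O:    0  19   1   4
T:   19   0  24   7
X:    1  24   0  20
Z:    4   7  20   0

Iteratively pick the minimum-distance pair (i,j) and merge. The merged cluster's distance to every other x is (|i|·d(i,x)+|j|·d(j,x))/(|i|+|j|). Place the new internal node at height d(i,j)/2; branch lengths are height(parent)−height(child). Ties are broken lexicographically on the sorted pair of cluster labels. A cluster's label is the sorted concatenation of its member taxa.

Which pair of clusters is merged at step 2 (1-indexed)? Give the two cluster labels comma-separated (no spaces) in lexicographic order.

iteration 1: select O,X (d=1); attach at lengths (1/2, 1/2); label the merged cluster OX
  updated: d(OX,T)=43/2, d(OX,Z)=12
iteration 2: select T,Z (d=7); attach at lengths (7/2, 7/2); label the merged cluster TZ
  updated: d(OX,TZ)=67/4
iteration 3: select OX,TZ (d=67/4); attach at lengths (63/8, 39/8); label the merged cluster OTXZ
final tree: ((O:1/2,X:1/2):63/8,(T:7/2,Z:7/2):39/8)
total length: 83/4

T,Z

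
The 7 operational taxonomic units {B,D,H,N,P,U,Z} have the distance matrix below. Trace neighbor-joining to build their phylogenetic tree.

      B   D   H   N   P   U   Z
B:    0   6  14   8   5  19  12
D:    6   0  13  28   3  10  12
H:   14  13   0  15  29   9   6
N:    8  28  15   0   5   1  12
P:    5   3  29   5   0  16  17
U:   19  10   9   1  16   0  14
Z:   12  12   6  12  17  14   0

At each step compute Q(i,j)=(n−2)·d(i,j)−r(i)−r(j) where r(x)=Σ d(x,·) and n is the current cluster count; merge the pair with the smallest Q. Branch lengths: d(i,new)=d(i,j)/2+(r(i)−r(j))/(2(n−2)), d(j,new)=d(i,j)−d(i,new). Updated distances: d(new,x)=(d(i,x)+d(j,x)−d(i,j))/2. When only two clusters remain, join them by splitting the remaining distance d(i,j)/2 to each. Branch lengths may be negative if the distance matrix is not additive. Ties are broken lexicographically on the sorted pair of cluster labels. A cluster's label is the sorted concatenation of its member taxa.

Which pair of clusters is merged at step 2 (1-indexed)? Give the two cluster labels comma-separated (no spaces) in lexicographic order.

H,Z

iteration 1: select N,U (d=1, Q=-133); attach at lengths (1/2, 1/2); label the merged cluster NU
  updated: d(B,NU)=13, d(D,NU)=37/2, d(H,NU)=23/2, d(NU,P)=10, d(NU,Z)=25/2
iteration 2: select H,Z (d=6, Q=-109); attach at lengths (19/4, 5/4); label the merged cluster HZ
  updated: d(B,HZ)=10, d(D,HZ)=19/2, d(HZ,NU)=9, d(HZ,P)=20
iteration 3: select HZ,NU (d=9, Q=-72); attach at lengths (25/6, 29/6); label the merged cluster HNUZ
  updated: d(B,HNUZ)=7, d(D,HNUZ)=19/2, d(HNUZ,P)=21/2
iteration 4: select B,HNUZ (d=7, Q=-31); attach at lengths (5/4, 23/4); label the merged cluster BHNUZ
  updated: d(BHNUZ,D)=17/4, d(BHNUZ,P)=17/4
iteration 5: select BHNUZ,D (d=17/4, Q=-23/2); attach at lengths (11/4, 3/2); label the merged cluster BDHNUZ
  updated: d(BDHNUZ,P)=3/2
iteration 6: select BDHNUZ,P (d=3/2); attach at lengths (3/4, 3/4); label the merged cluster BDHNPUZ
final tree: (((B:5/4,((H:19/4,Z:5/4):25/6,(N:1/2,U:1/2):29/6):23/4):11/4,D:3/2):3/4,P:3/4)
total length: 115/4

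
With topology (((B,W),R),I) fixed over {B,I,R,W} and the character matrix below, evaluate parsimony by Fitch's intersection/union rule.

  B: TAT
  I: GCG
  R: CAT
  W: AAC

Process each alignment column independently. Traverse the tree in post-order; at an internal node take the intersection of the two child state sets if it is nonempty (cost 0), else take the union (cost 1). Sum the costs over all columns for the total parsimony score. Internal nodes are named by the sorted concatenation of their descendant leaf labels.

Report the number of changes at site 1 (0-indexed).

[col 0] BW: children B:{T}, W:{A} ∪→ {A,T}; cost 1
[col 0] BRW: children BW:{A,T}, R:{C} ∪→ {A,C,T}; cost 1
[col 0] BIRW: children BRW:{A,C,T}, I:{G} ∪→ {A,C,G,T}; cost 1
[col 1] BW: children B:{A}, W:{A} ∩→ {A}; cost 0
[col 1] BRW: children BW:{A}, R:{A} ∩→ {A}; cost 0
[col 1] BIRW: children BRW:{A}, I:{C} ∪→ {A,C}; cost 1
[col 2] BW: children B:{T}, W:{C} ∪→ {C,T}; cost 1
[col 2] BRW: children BW:{C,T}, R:{T} ∩→ {T}; cost 0
[col 2] BIRW: children BRW:{T}, I:{G} ∪→ {G,T}; cost 1
per-site changes: [3, 1, 2]; total = 6

1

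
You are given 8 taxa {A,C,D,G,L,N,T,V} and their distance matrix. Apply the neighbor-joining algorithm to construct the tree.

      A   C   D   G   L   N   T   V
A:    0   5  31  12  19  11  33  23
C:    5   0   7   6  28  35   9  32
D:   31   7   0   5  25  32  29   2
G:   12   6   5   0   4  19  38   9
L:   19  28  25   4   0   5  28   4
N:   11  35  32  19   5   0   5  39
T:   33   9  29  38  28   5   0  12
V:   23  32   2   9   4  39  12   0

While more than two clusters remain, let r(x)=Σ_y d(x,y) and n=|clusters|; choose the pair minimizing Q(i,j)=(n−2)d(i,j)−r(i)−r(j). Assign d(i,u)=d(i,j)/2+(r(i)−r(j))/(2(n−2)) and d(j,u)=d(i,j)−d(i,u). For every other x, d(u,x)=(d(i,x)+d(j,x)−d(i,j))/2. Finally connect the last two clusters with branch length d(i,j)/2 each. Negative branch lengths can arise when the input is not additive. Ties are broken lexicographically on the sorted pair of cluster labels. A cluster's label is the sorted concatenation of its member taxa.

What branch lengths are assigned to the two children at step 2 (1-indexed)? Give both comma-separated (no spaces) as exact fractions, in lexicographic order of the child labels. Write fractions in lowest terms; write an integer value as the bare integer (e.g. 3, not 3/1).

iteration 1: select N,T (d=5, Q=-270); attach at lengths (11/6, 19/6); label the merged cluster NT
  updated: d(A,NT)=39/2, d(C,NT)=39/2, d(D,NT)=28, d(G,NT)=26, d(L,NT)=14, d(NT,V)=23
iteration 2: select A,C (d=5, Q=-182); attach at lengths (37/10, 13/10); label the merged cluster AC
  updated: d(AC,D)=33/2, d(AC,G)=13/2, d(AC,L)=21, d(AC,NT)=17, d(AC,V)=25
iteration 3: select D,V (d=2, Q=-263/2); attach at lengths (43/16, -11/16); label the merged cluster DV
  updated: d(AC,DV)=79/4, d(DV,G)=6, d(DV,L)=27/2, d(DV,NT)=49/2
iteration 4: select AC,NT (d=17, Q=-379/4); attach at lengths (45/8, 91/8); label the merged cluster ACNT
  updated: d(ACNT,DV)=109/8, d(ACNT,G)=31/4, d(ACNT,L)=9
iteration 5: select ACNT,L (d=9, Q=-311/8); attach at lengths (175/32, 113/32); label the merged cluster ACLNT
  updated: d(ACLNT,DV)=145/16, d(ACLNT,G)=11/8
iteration 6: select ACLNT,DV (d=145/16, Q=-263/16); attach at lengths (71/32, 219/32); label the merged cluster ACDLNTV
  updated: d(ACDLNTV,G)=-27/32
iteration 7: select ACDLNTV,G (d=-27/32); attach at lengths (-27/64, -27/64); label the merged cluster ACDGLNTV
final tree: (((((A:37/10,C:13/10):45/8,(N:11/6,T:19/6):91/8):175/32,L:113/32):71/32,(D:43/16,V:-11/16):219/32):-27/64,G:-27/64)
total length: 1479/32

37/10,13/10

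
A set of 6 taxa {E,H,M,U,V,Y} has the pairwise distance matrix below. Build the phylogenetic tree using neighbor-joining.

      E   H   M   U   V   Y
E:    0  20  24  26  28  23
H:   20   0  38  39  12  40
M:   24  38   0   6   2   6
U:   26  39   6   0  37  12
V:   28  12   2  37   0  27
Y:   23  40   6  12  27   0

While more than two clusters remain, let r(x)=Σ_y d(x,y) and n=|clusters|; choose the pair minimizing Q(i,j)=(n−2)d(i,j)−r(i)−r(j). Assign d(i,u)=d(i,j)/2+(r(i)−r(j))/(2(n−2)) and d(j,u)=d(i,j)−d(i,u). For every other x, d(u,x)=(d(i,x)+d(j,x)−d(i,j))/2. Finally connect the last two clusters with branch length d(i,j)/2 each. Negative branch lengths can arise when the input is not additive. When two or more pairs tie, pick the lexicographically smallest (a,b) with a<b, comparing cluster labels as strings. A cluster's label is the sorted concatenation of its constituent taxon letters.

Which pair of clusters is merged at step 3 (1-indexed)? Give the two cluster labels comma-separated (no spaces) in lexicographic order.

step 1: merge (H,V) at d=12, Q=-207; branch lengths H→91/8, V→5/8; new cluster HV
  updated: d(E,HV)=18, d(HV,M)=14, d(HV,U)=32, d(HV,Y)=55/2
step 2: merge (E,HV) at d=18, Q=-257/2; branch lengths E→107/12, HV→109/12; new cluster EHV
  updated: d(EHV,M)=10, d(EHV,U)=20, d(EHV,Y)=65/4
step 3: merge (EHV,M) at d=10, Q=-193/4; branch lengths EHV→177/16, M→-17/16; new cluster EHMV
  updated: d(EHMV,U)=8, d(EHMV,Y)=49/8
step 4: merge (EHMV,U) at d=8, Q=-209/8; branch lengths EHMV→17/16, U→111/16; new cluster EHMUV
  updated: d(EHMUV,Y)=81/16
step 5: merge (EHMUV,Y) at d=81/16; branch lengths EHMUV→81/32, Y→81/32; new cluster EHMUVY
final tree: ((((E:107/12,(H:91/8,V:5/8):109/12):177/16,M:-17/16):17/16,U:111/16):81/32,Y:81/32)
total length: 849/16

EHV,M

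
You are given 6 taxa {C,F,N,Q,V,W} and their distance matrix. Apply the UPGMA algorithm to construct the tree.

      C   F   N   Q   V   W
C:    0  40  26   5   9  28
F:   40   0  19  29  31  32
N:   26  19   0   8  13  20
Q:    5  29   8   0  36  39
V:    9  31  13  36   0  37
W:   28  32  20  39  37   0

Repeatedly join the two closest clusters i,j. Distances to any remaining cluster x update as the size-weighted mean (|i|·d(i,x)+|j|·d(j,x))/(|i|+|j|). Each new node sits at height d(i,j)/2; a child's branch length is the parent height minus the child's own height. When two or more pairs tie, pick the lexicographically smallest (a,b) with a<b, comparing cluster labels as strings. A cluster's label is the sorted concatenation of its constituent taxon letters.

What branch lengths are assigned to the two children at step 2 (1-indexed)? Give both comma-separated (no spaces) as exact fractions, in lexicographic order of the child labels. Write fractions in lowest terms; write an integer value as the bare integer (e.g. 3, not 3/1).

13/2,13/2

1. join C+Q (d=5) ⇒ CQ; edges |C|=5/2, |Q|=5/2
  updated: d(CQ,F)=69/2, d(CQ,N)=17, d(CQ,V)=45/2, d(CQ,W)=67/2
2. join N+V (d=13) ⇒ NV; edges |N|=13/2, |V|=13/2
  updated: d(CQ,NV)=79/4, d(F,NV)=25, d(NV,W)=57/2
3. join CQ+NV (d=79/4) ⇒ CNQV; edges |CQ|=59/8, |NV|=27/8
  updated: d(CNQV,F)=119/4, d(CNQV,W)=31
4. join CNQV+F (d=119/4) ⇒ CFNQV; edges |CNQV|=5, |F|=119/8
  updated: d(CFNQV,W)=156/5
5. join CFNQV+W (d=156/5) ⇒ CFNQVW; edges |CFNQV|=29/40, |W|=78/5
final tree: ((((C:5/2,Q:5/2):59/8,(N:13/2,V:13/2):27/8):5,F:119/8):29/40,W:78/5)
total length: 1299/20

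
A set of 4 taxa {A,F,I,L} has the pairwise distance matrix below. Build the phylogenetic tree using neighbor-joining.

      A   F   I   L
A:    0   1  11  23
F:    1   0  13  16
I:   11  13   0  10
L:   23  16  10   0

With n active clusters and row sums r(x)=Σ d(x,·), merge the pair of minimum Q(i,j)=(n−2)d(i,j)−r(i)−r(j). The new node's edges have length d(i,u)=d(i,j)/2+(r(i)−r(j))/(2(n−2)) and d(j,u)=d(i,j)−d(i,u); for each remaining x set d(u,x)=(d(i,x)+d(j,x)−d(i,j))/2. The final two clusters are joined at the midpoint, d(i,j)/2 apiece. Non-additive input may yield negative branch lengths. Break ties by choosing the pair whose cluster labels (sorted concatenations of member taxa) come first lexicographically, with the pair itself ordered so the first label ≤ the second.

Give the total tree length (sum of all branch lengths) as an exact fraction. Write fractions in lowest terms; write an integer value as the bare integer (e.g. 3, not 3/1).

iteration 1: select A,F (d=1, Q=-63); attach at lengths (7/4, -3/4); label the merged cluster AF
  updated: d(AF,I)=23/2, d(AF,L)=19
iteration 2: select AF,I (d=23/2, Q=-81/2); attach at lengths (41/4, 5/4); label the merged cluster AFI
  updated: d(AFI,L)=35/4
iteration 3: select AFI,L (d=35/4); attach at lengths (35/8, 35/8); label the merged cluster AFIL
final tree: (((A:7/4,F:-3/4):41/4,I:5/4):35/8,L:35/8)
total length: 85/4

85/4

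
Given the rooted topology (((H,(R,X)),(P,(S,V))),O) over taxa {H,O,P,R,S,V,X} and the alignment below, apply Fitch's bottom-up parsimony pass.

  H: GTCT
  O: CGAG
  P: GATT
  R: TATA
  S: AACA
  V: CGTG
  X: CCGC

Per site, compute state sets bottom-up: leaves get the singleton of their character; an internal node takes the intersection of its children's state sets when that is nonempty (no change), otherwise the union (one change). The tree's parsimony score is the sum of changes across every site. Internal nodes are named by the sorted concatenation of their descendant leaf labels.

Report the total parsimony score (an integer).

site 0, node RX: R={T} ∪ X={C} → {C,T} (+1)
site 0, node HRX: H={G} ∪ RX={C,T} → {C,G,T} (+1)
site 0, node SV: S={A} ∪ V={C} → {A,C} (+1)
site 0, node PSV: P={G} ∪ SV={A,C} → {A,C,G} (+1)
site 0, node HPRSVX: HRX={C,G,T} ∩ PSV={A,C,G} → {C,G} (+0)
site 0, node HOPRSVX: HPRSVX={C,G} ∩ O={C} → {C} (+0)
site 1, node RX: R={A} ∪ X={C} → {A,C} (+1)
site 1, node HRX: H={T} ∪ RX={A,C} → {A,C,T} (+1)
site 1, node SV: S={A} ∪ V={G} → {A,G} (+1)
site 1, node PSV: P={A} ∩ SV={A,G} → {A} (+0)
site 1, node HPRSVX: HRX={A,C,T} ∩ PSV={A} → {A} (+0)
site 1, node HOPRSVX: HPRSVX={A} ∪ O={G} → {A,G} (+1)
site 2, node RX: R={T} ∪ X={G} → {G,T} (+1)
site 2, node HRX: H={C} ∪ RX={G,T} → {C,G,T} (+1)
site 2, node SV: S={C} ∪ V={T} → {C,T} (+1)
site 2, node PSV: P={T} ∩ SV={C,T} → {T} (+0)
site 2, node HPRSVX: HRX={C,G,T} ∩ PSV={T} → {T} (+0)
site 2, node HOPRSVX: HPRSVX={T} ∪ O={A} → {A,T} (+1)
site 3, node RX: R={A} ∪ X={C} → {A,C} (+1)
site 3, node HRX: H={T} ∪ RX={A,C} → {A,C,T} (+1)
site 3, node SV: S={A} ∪ V={G} → {A,G} (+1)
site 3, node PSV: P={T} ∪ SV={A,G} → {A,G,T} (+1)
site 3, node HPRSVX: HRX={A,C,T} ∩ PSV={A,G,T} → {A,T} (+0)
site 3, node HOPRSVX: HPRSVX={A,T} ∪ O={G} → {A,G,T} (+1)
per-site changes: [4, 4, 4, 5]; total = 17

17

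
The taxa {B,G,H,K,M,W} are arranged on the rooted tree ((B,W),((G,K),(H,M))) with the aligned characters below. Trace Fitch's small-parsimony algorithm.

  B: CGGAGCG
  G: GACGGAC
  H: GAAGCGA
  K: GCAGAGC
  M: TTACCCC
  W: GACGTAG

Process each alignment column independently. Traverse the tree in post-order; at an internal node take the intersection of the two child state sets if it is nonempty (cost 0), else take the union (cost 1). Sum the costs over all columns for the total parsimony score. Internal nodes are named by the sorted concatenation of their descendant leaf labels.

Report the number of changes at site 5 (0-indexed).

4

BW@0: {C} ∪ {G} = {C,G} (union, +1)
GK@0: {G} ∩ {G} = {G} (intersection, +0)
HM@0: {G} ∪ {T} = {G,T} (union, +1)
GHKM@0: {G} ∩ {G,T} = {G} (intersection, +0)
BGHKMW@0: {C,G} ∩ {G} = {G} (intersection, +0)
BW@1: {G} ∪ {A} = {A,G} (union, +1)
GK@1: {A} ∪ {C} = {A,C} (union, +1)
HM@1: {A} ∪ {T} = {A,T} (union, +1)
GHKM@1: {A,C} ∩ {A,T} = {A} (intersection, +0)
BGHKMW@1: {A,G} ∩ {A} = {A} (intersection, +0)
BW@2: {G} ∪ {C} = {C,G} (union, +1)
GK@2: {C} ∪ {A} = {A,C} (union, +1)
HM@2: {A} ∩ {A} = {A} (intersection, +0)
GHKM@2: {A,C} ∩ {A} = {A} (intersection, +0)
BGHKMW@2: {C,G} ∪ {A} = {A,C,G} (union, +1)
BW@3: {A} ∪ {G} = {A,G} (union, +1)
GK@3: {G} ∩ {G} = {G} (intersection, +0)
HM@3: {G} ∪ {C} = {C,G} (union, +1)
GHKM@3: {G} ∩ {C,G} = {G} (intersection, +0)
BGHKMW@3: {A,G} ∩ {G} = {G} (intersection, +0)
BW@4: {G} ∪ {T} = {G,T} (union, +1)
GK@4: {G} ∪ {A} = {A,G} (union, +1)
HM@4: {C} ∩ {C} = {C} (intersection, +0)
GHKM@4: {A,G} ∪ {C} = {A,C,G} (union, +1)
BGHKMW@4: {G,T} ∩ {A,C,G} = {G} (intersection, +0)
BW@5: {C} ∪ {A} = {A,C} (union, +1)
GK@5: {A} ∪ {G} = {A,G} (union, +1)
HM@5: {G} ∪ {C} = {C,G} (union, +1)
GHKM@5: {A,G} ∩ {C,G} = {G} (intersection, +0)
BGHKMW@5: {A,C} ∪ {G} = {A,C,G} (union, +1)
BW@6: {G} ∩ {G} = {G} (intersection, +0)
GK@6: {C} ∩ {C} = {C} (intersection, +0)
HM@6: {A} ∪ {C} = {A,C} (union, +1)
GHKM@6: {C} ∩ {A,C} = {C} (intersection, +0)
BGHKMW@6: {G} ∪ {C} = {C,G} (union, +1)
per-site changes: [2, 3, 3, 2, 3, 4, 2]; total = 19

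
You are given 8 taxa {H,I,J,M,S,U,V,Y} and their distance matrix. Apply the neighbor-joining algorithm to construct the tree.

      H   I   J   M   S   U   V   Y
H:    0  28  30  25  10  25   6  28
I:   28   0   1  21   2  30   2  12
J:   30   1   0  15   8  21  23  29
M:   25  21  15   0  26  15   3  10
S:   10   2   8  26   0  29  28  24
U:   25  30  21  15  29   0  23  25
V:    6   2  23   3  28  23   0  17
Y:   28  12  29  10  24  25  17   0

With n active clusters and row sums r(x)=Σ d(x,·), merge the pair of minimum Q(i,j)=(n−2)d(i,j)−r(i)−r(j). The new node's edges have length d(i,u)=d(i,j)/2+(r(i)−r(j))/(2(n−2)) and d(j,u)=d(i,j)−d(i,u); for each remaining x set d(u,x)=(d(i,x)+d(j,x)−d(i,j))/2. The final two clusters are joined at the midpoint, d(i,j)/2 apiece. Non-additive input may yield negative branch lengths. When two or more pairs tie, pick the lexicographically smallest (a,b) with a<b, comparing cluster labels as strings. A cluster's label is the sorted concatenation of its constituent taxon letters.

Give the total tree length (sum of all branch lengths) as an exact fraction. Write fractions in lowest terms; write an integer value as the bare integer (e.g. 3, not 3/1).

iteration 1: select H,S (d=10, Q=-219); attach at lengths (85/12, 35/12); label the merged cluster HS
  updated: d(HS,I)=10, d(HS,J)=14, d(HS,M)=41/2, d(HS,U)=22, d(HS,V)=12, d(HS,Y)=21
iteration 2: select I,J (d=1, Q=-174); attach at lengths (-11/5, 16/5); label the merged cluster IJ
  updated: d(HS,IJ)=23/2, d(IJ,M)=35/2, d(IJ,U)=25, d(IJ,V)=12, d(IJ,Y)=20
iteration 3: select HS,IJ (d=23/2, Q=-127); attach at lengths (47/8, 45/8); label the merged cluster HIJS
  updated: d(HIJS,M)=53/4, d(HIJS,U)=71/4, d(HIJS,V)=25/4, d(HIJS,Y)=59/4
iteration 4: select HIJS,V (d=25/4, Q=-165/2); attach at lengths (43/12, 8/3); label the merged cluster HIJSV
  updated: d(HIJSV,M)=5, d(HIJSV,U)=69/4, d(HIJSV,Y)=51/4
iteration 5: select HIJSV,U (d=69/4, Q=-231/4); attach at lengths (49/16, 227/16); label the merged cluster HIJSUV
  updated: d(HIJSUV,M)=11/8, d(HIJSUV,Y)=41/4
iteration 6: select HIJSUV,M (d=11/8, Q=-173/8); attach at lengths (13/16, 9/16); label the merged cluster HIJMSUV
  updated: d(HIJMSUV,Y)=151/16
iteration 7: select HIJMSUV,Y (d=151/16); attach at lengths (151/32, 151/32); label the merged cluster HIJMSUVY
final tree: ((((((H:85/12,S:35/12):47/8,(I:-11/5,J:16/5):45/8):43/12,V:8/3):49/16,U:227/16):13/16,M:9/16):151/32,Y:151/32)
total length: 909/16

909/16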